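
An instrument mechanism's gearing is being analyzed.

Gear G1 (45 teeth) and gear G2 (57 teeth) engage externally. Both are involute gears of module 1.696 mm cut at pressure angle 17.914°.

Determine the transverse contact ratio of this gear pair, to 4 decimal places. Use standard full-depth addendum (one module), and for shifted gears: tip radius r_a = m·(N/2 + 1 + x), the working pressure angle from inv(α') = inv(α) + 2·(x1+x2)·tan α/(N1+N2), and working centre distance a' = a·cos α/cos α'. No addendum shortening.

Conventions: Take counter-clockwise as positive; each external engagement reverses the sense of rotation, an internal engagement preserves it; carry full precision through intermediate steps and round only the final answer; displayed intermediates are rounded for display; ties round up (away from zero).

1.8785

recognized (one external pair, fixed centres): single-mesh tooth geometry, m = 1.696, N1 = 45, N2 = 57
base radii: r_b1 = 36.309975, r_b2 = 45.992636
tip radii: r_a1 = 39.856000, r_a2 = 50.032000
no profile shift: α' = α, a' = a
action lengths: √(r_a1²−r_b1²) = 16.434306, √(r_a2²−r_b2²) = 19.694631
base pitch p_b = π·m·cos α = 5.069829
CR = (16.434306 + 19.694631 − 86.496000·sin 17.91400°)/5.069829 = 1.878507
contact ratio ≈ 1.8785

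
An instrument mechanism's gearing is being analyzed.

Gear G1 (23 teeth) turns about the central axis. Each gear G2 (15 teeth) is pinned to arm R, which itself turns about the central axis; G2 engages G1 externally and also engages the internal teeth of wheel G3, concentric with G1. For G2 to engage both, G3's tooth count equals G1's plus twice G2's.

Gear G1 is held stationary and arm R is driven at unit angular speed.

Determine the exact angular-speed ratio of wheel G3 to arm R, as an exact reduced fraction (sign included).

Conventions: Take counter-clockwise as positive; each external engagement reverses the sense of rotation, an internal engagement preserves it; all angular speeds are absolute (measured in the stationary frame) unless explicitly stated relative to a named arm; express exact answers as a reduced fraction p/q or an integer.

planetary set (23T centre, 15T on arm, 53T internal) — Willis relation
ring teeth: 23 + 2·15 = 53
23(ω_sun−ω_arm) = −53(ω_ring−ω_arm),  ω_sun = 0, ω_arm = 1
ω_ring = 1 − (23/53)(0−1) = 76/53
ω_out/ω_in = 76/53

76/53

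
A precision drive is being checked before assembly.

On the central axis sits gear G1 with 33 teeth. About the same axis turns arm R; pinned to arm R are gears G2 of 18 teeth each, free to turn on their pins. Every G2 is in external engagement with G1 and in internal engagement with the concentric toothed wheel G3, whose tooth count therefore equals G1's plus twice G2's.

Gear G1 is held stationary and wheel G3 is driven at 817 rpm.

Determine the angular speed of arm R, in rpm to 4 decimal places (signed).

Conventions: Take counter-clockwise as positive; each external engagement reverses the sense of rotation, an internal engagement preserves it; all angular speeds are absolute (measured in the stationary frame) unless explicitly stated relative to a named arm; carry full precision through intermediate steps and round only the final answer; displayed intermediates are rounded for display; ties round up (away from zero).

+552.6765 rpm

topology: planetary set — G1 33T / G2 18T / G3 69T, arm = carrier (Willis)
normalise by the input: solve with ω_ring = 1, then scale by 817 rpm
ring teeth: 33 + 2·18 = 69
33(ω_sun−ω_arm) = −69(ω_ring−ω_arm),  ω_sun = 0, ω_ring = 1
33(0−ω_arm) = −69(1−ω_arm)  ⇒  102·ω_arm = 69  ⇒  ω_arm = 23/34
scale: ω_arm = 23/34 × 817 rpm = +552.6765 rpm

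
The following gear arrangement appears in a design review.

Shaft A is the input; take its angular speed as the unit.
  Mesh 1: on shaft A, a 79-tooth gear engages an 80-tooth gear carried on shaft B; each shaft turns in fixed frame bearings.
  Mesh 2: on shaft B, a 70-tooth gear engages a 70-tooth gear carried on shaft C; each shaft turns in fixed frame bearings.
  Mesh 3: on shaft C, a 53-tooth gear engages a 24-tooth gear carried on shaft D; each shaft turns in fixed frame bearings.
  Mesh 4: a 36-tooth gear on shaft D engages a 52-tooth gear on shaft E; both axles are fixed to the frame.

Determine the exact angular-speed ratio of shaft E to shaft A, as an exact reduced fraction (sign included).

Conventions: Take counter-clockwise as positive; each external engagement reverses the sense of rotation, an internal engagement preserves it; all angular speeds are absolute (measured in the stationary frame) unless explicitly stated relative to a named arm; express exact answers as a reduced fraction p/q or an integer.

12561/8320

class = fixed-axis compound train [4 meshes; 4 ratios multiply, 4 sense flips]
mesh 1 [79T→80T]: running ratio 79/80, sense −
mesh 2 [70T→70T]: running ratio 79/80, sense +
mesh 3 [53T→24T]: running ratio 4187/1920, sense −
mesh 4 [36T→52T]: running ratio 12561/8320, sense +
ω_out/ω_in = 12561/8320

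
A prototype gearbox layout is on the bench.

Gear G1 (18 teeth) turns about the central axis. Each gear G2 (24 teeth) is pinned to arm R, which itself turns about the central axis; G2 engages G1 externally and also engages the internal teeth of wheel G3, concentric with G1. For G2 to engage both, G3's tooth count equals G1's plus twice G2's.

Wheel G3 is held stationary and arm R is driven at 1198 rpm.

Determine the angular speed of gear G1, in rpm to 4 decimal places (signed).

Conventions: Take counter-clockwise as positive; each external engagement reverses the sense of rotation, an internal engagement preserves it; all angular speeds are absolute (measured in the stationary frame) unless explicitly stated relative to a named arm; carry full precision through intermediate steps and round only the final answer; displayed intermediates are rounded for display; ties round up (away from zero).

class = planetary set [G3 = 18+2·24 = 66; Willis about the carrier]
normalise by the input: solve with ω_arm = 1, then scale by 1198 rpm
ring teeth: 18 + 2·24 = 66
18(ω_sun−ω_arm) = −66(ω_ring−ω_arm),  ω_ring = 0, ω_arm = 1
ω_sun = 1 − (66/18)(0−1) = 14/3
scale: ω_sun = 14/3 × 1198 rpm = +5590.6667 rpm

+5590.6667 rpm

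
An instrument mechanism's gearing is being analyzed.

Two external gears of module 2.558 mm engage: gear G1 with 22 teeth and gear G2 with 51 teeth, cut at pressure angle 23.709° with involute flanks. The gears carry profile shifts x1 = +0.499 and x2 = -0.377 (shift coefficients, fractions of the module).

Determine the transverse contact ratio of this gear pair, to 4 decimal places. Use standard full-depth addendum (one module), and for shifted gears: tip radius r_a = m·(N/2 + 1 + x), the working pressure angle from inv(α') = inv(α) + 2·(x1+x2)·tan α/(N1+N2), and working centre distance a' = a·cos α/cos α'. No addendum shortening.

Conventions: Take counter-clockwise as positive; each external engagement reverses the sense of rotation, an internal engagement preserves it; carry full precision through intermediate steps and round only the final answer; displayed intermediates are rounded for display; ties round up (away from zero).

1.4408

recognized (one external pair, fixed centres): single-mesh tooth geometry, m = 2.558, N1 = 22, N2 = 51
base radii: r_b1 = 25.763137, r_b2 = 59.723636
tip radii: r_a1 = 31.972442, r_a2 = 66.822634
inv(α') = inv(23.709°) + 2·(+0.499-0.377)·tan α/(22+51) = 0.02682442  ⇒  α' = 24.13635°
a' = a·cos α / cos α' = 93.3670·cos 23.709°/cos 24.13635° = 93.676441
action lengths: √(r_a1²−r_b1²) = 18.934038, √(r_a2²−r_b2²) = 29.972516
base pitch p_b = π·m·cos α = 7.357935
CR = (18.934038 + 29.972516 − 93.676441·sin 24.13635°)/7.357935 = 1.440808
contact ratio ≈ 1.4408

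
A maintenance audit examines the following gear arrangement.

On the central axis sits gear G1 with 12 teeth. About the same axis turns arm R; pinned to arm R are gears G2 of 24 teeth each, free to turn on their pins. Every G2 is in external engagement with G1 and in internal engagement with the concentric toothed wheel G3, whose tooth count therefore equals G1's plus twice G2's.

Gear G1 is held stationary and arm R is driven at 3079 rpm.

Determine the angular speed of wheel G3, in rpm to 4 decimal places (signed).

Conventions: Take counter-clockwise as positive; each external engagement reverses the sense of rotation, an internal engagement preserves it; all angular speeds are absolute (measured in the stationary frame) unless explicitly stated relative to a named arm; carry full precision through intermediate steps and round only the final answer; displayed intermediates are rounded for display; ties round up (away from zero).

+3694.8000 rpm

planetary set (12T centre, 24T on arm, 60T internal) — Willis relation
normalise by the input: solve with ω_arm = 1, then scale by 3079 rpm
ring teeth: 12 + 2·24 = 60
12(ω_sun−ω_arm) = −60(ω_ring−ω_arm),  ω_sun = 0, ω_arm = 1
ω_ring = 1 − (12/60)(0−1) = 6/5
scale: ω_ring = 6/5 × 3079 rpm = +3694.8000 rpm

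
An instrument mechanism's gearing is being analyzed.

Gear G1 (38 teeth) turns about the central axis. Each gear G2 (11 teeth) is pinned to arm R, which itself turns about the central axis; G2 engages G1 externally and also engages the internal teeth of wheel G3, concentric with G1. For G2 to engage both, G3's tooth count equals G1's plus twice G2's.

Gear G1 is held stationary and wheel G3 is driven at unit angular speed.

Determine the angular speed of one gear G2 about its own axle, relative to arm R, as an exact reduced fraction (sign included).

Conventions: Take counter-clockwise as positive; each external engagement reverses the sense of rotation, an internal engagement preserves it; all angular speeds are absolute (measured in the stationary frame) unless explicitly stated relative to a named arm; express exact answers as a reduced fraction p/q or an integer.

recognized (axles ride arm R): planetary set, 38/11/60 teeth
ring teeth: 38 + 2·11 = 60
38(ω_sun−ω_arm) = −60(ω_ring−ω_arm),  ω_sun = 0, ω_ring = 1
38(0−ω_arm) = −60(1−ω_arm)  ⇒  98·ω_arm = 60  ⇒  ω_arm = 30/49
sun–planet mesh: 38·(0−30/49) = −11·(ω_p−ω_arm)  ⇒  ω_p−ω_arm = 1140/539
exact speed ratio = 1140/539

1140/539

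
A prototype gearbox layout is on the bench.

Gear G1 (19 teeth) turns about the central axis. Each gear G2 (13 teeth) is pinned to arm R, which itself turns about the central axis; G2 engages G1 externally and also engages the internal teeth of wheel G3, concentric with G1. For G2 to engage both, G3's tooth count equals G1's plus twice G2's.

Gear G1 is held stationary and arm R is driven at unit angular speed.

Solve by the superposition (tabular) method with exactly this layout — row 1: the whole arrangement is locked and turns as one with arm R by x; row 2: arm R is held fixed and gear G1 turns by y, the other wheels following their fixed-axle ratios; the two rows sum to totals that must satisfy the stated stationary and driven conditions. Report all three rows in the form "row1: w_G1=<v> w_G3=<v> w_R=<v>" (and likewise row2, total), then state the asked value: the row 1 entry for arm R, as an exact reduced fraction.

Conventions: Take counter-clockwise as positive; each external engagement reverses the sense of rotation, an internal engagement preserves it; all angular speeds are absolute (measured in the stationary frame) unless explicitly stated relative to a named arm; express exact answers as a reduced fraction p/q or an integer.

topology: planetary set — G1 19T / G2 13T / G3 45T, arm = carrier (Willis)
row 1 — lock + rotate with arm: ω_sun = ω_ring = ω_arm = x
row 2 (arm held, sun turns y): ω_ring = −(19/45)·y, ω_arm = 0
boundary: total ω_sun = x + y = 0 and total ω_arm = x = 1  ⇒  y = -1, x = 1
row 2 ring = −(19/45)·(-1) = 19/45
totals (row 1 + row 2): sun 1 + (-1) = 0, ring 1 + 19/45 = 64/45, arm 1 + 0 = 1
asked cell (row1, arm) = 1

row1: w_G1=1 w_G3=1 w_R=1
row2: w_G1=-1 w_G3=19/45 w_R=0
total: w_G1=0 w_G3=64/45 w_R=1
asked value: 1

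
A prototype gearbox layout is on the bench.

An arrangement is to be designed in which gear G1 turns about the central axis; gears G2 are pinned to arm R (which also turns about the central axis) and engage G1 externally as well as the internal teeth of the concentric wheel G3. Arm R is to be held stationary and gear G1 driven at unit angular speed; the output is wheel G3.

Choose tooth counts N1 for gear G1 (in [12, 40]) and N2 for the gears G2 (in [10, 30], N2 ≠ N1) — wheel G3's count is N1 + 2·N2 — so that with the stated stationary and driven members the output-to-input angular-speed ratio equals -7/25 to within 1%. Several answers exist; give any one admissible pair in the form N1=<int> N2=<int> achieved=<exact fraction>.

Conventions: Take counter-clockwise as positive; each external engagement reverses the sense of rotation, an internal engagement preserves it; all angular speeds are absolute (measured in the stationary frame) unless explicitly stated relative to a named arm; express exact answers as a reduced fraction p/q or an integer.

class = planetary set [ratio -7/25 wanted; Willis about the carrier]
Willis with ω_arm = 0: ω_ring/ω_sun = −N1/N3; set equal to -7/25  ⇒  N3/N1 = −1/(-7/25) = 25/7
N3 = N1 + 2·N2  ⇒  N2/N1 = (N3/N1 − 1)/2 = (25/7 − 1)/2 = 9/7
smallest multiple with N1 ≥ 12 and N2 ≥ 10: k = 2  ⇒  N1 = 2·7 = 14, N2 = 2·9 = 18 (N1 ≤ 40, N2 ≤ 30, N2 ≠ N1 ✓), N3 = 14 + 2·18 = 50
check: −N1/N3 with N1 = 14, N3 = 50 gives -7/25; |achieved − target| = 0 ≤ 7/2500 ✓

N1=14 N2=18 achieved=-7/25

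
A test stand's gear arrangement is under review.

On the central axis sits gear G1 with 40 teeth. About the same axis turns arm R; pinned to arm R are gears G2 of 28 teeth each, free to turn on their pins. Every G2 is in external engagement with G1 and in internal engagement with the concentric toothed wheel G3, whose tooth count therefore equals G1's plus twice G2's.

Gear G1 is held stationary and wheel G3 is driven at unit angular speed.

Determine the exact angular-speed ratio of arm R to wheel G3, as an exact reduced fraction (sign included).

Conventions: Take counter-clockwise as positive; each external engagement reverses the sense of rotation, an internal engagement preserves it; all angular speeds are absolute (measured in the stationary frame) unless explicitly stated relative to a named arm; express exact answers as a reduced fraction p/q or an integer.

recognized (axles ride arm R): planetary set, 40/28/96 teeth
ring teeth: 40 + 2·28 = 96
40(ω_sun−ω_arm) = −96(ω_ring−ω_arm),  ω_sun = 0, ω_ring = 1
40(0−ω_arm) = −96(1−ω_arm)  ⇒  136·ω_arm = 96  ⇒  ω_arm = 12/17
ω_out/ω_in = 12/17

12/17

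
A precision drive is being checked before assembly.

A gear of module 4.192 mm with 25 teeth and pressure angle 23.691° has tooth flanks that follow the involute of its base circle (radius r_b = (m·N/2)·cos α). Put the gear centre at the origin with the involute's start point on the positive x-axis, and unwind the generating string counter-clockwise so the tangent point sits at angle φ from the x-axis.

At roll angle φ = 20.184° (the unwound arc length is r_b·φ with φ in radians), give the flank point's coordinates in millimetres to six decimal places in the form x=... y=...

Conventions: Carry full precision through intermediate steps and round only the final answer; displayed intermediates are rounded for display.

x=50.869681 y=0.690606

topology: single-mesh involute geometry — m = 4.192, N = 25
pitch radius r_p = m·N/2 = 4.192·25/2 = 52.400000
base radius r_b = r_p·cos α = 52.400000·cos 23.691° = 47.984028
roll angle φ = 20.184° = 0.35227726 rad
x = r_b·(cos φ + φ·sin φ) = 50.869681
y = r_b·(sin φ − φ·cos φ) = 0.690606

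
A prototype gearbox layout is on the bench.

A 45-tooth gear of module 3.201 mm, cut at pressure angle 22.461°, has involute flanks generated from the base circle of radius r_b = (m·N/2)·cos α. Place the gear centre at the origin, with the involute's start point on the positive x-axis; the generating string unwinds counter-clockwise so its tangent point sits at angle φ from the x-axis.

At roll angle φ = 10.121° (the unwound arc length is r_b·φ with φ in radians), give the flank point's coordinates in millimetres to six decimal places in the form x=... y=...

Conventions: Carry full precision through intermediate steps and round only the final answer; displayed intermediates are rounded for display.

topology: single-mesh involute geometry — m = 3.201, N = 45
pitch radius r_p = m·N/2 = 3.201·45/2 = 72.022500
base radius r_b = r_p·cos α = 72.022500·cos 22.461° = 66.558859
roll angle φ = 10.121° = 0.17664477 rad
x = r_b·(cos φ + φ·sin φ) = 67.589203
y = r_b·(sin φ − φ·cos φ) = 0.121908

x=67.589203 y=0.121908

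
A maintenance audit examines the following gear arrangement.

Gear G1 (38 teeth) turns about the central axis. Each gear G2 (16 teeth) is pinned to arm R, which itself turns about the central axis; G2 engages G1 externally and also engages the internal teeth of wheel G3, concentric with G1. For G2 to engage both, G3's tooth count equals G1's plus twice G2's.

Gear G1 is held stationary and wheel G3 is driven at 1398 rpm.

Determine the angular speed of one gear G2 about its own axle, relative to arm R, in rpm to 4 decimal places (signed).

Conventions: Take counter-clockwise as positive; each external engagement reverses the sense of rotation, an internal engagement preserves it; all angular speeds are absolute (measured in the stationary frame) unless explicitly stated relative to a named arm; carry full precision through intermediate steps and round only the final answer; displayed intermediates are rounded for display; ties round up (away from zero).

+2152.0139 rpm

class = planetary set [G3 = 38+2·16 = 70; Willis about the carrier]
normalise by the input: solve with ω_ring = 1, then scale by 1398 rpm
ring teeth: 38 + 2·16 = 70
38(ω_sun−ω_arm) = −70(ω_ring−ω_arm),  ω_sun = 0, ω_ring = 1
38(0−ω_arm) = −70(1−ω_arm)  ⇒  108·ω_arm = 70  ⇒  ω_arm = 35/54
sun–planet mesh: 38·(0−35/54) = −16·(ω_p−ω_arm)  ⇒  ω_p−ω_arm = 665/432
scale: ω_p−ω_arm = 665/432 × 1398 rpm = +2152.0139 rpm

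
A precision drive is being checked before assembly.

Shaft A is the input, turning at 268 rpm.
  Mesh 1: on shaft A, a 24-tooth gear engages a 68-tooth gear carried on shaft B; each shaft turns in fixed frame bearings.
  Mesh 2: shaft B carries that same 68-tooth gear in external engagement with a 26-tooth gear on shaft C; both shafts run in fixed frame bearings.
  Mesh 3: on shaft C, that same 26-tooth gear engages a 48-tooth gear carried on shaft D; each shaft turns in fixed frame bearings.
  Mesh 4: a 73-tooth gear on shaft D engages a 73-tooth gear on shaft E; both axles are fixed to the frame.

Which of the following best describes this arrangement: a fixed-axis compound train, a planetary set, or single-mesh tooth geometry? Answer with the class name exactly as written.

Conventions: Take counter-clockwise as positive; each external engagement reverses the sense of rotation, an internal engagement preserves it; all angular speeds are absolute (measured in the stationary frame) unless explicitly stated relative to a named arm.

fixed-axis compound train

class = fixed-axis compound train [4 meshes; 4 ratios multiply, 4 sense flips]
classification: fixed-axis compound train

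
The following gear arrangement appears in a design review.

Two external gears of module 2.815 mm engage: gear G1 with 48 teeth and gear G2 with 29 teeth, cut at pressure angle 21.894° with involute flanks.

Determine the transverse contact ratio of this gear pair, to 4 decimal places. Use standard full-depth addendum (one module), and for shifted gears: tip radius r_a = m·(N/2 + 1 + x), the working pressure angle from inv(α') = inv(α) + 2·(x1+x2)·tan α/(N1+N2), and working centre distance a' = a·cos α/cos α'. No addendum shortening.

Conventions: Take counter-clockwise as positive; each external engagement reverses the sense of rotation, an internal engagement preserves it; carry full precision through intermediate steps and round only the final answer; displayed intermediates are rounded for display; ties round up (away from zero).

1.6130

topology: single-mesh involute geometry — m = 2.815, 48T/29T pair
base radii: r_b1 = 62.687256, r_b2 = 37.873550
tip radii: r_a1 = 70.375000, r_a2 = 43.632500
no profile shift: α' = α, a' = a
action lengths: √(r_a1²−r_b1²) = 31.983567, √(r_a2²−r_b2²) = 21.665393
base pitch p_b = π·m·cos α = 8.205743
CR = (31.983567 + 21.665393 − 108.377500·sin 21.89400°)/8.205743 = 1.613018
contact ratio ≈ 1.6130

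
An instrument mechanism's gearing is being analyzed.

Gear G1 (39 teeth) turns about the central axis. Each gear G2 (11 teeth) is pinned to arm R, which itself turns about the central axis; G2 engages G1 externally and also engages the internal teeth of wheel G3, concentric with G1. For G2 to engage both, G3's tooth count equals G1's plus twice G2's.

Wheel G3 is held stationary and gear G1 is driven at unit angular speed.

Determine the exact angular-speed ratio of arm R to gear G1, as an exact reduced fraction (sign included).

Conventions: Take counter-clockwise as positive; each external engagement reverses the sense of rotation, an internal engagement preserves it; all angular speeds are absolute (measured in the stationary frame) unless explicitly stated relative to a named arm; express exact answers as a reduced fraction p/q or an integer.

39/100

recognized (axles ride arm R): planetary set, 39/11/61 teeth
ring teeth: 39 + 2·11 = 61
39(ω_sun−ω_arm) = −61(ω_ring−ω_arm),  ω_ring = 0, ω_sun = 1
39(1−ω_arm) = −61(0−ω_arm)  ⇒  100·ω_arm = 39  ⇒  ω_arm = 39/100
ω_out/ω_in = 39/100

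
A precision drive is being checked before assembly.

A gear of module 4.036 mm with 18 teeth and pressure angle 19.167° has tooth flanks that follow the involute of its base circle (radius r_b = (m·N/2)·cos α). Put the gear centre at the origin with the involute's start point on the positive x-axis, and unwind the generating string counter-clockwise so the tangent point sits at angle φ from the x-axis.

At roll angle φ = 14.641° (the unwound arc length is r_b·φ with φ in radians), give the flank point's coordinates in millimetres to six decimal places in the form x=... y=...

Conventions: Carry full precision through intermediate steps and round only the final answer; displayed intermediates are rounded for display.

topology: single-mesh involute geometry — m = 4.036, N = 18
pitch radius r_p = m·N/2 = 4.036·18/2 = 36.324000
base radius r_b = r_p·cos α = 36.324000·cos 19.167° = 34.310402
roll angle φ = 14.641° = 0.25553366 rad
x = r_b·(cos φ + φ·sin φ) = 35.412373
y = r_b·(sin φ − φ·cos φ) = 0.189588

x=35.412373 y=0.189588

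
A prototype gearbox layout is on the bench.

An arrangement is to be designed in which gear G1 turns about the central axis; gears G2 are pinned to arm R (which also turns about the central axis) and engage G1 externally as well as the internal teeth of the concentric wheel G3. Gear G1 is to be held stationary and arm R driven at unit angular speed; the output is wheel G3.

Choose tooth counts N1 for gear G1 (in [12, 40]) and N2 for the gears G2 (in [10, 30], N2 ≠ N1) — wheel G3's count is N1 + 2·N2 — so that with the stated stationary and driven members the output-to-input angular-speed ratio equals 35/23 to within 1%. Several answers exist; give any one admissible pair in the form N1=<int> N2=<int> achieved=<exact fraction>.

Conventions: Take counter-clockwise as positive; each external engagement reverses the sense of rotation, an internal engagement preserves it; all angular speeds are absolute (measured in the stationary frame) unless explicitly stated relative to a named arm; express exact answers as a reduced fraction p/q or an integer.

planetary set to be sized for 35/23 (Willis relation)
Willis with ω_sun = 0: ω_ring/ω_arm = (N1+N3)/N3; set equal to 35/23  ⇒  N3/N1 = 1/(35/23 − 1) = 23/12
N3 = N1 + 2·N2  ⇒  N2/N1 = (N3/N1 − 1)/2 = (23/12 − 1)/2 = 11/24
smallest multiple with N1 ≥ 12 and N2 ≥ 10: k = 1  ⇒  N1 = 1·24 = 24, N2 = 1·11 = 11 (N1 ≤ 40, N2 ≤ 30, N2 ≠ N1 ✓), N3 = 24 + 2·11 = 46
check: (N1+N3)/N3 with N1 = 24, N3 = 46 gives 35/23; |achieved − target| = 0 ≤ 7/460 ✓

N1=24 N2=11 achieved=35/23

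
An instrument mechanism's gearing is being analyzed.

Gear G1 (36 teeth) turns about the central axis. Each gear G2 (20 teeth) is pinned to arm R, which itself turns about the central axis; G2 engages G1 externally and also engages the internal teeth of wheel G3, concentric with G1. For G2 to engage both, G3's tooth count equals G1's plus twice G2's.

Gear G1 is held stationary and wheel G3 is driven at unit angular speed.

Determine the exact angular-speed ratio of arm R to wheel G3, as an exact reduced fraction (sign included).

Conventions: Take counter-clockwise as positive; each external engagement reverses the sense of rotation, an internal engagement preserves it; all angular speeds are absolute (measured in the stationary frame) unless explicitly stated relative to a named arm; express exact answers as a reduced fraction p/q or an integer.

planetary set (36T centre, 20T on arm, 76T internal) — Willis relation
ring teeth: 36 + 2·20 = 76
36(ω_sun−ω_arm) = −76(ω_ring−ω_arm),  ω_sun = 0, ω_ring = 1
36(0−ω_arm) = −76(1−ω_arm)  ⇒  112·ω_arm = 76  ⇒  ω_arm = 19/28
ω_out/ω_in = 19/28

19/28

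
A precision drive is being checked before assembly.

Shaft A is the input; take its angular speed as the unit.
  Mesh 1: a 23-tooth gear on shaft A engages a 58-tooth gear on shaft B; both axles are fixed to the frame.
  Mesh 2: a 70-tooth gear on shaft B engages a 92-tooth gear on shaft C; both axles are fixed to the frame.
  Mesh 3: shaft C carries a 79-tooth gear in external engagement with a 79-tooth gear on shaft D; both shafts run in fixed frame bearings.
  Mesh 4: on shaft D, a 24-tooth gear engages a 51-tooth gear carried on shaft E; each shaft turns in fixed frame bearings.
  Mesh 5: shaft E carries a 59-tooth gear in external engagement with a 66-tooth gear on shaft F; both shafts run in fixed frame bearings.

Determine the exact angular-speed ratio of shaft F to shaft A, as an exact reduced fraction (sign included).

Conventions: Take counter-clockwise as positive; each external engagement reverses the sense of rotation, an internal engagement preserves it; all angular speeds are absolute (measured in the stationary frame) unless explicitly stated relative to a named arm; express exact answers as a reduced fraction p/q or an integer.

class = fixed-axis compound train [5 meshes; 5 ratios multiply, 5 sense flips]
mesh 1 [23T→58T]: running ratio 23/58, sense −
mesh 2 [70T→92T]: running ratio 35/116, sense +
mesh 3 [79T→79T]: running ratio 35/116, sense −
mesh 4 [24T→51T]: running ratio 70/493, sense +
mesh 5 [59T→66T]: running ratio 2065/16269, sense −
ω_out/ω_in = -2065/16269

-2065/16269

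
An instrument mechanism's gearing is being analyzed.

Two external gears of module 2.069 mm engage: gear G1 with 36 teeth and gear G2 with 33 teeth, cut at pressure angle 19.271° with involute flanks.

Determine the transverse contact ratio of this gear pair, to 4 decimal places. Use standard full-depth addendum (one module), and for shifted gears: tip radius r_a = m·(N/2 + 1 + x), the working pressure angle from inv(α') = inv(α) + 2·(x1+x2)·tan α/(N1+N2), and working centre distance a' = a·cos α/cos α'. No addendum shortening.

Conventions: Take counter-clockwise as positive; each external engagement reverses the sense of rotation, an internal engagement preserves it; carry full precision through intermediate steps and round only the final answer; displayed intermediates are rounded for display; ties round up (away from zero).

1.7179

recognized (one external pair, fixed centres): single-mesh tooth geometry, m = 2.069, N1 = 36, N2 = 33
base radii: r_b1 = 35.155261, r_b2 = 32.225656
tip radii: r_a1 = 39.311000, r_a2 = 36.207500
no profile shift: α' = α, a' = a
action lengths: √(r_a1²−r_b1²) = 17.591542, √(r_a2²−r_b2²) = 16.507276
base pitch p_b = π·m·cos α = 6.135750
CR = (17.591542 + 16.507276 − 71.380500·sin 19.27100°)/6.135750 = 1.717905
contact ratio ≈ 1.7179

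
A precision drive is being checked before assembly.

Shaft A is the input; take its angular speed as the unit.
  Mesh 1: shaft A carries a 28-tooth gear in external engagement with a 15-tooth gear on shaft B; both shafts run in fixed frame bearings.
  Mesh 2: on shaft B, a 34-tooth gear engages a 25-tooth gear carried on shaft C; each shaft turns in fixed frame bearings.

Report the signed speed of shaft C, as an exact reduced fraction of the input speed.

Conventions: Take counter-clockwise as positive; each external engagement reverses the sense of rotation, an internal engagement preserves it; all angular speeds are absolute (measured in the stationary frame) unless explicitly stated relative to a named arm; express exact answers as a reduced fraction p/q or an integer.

952/375

2-mesh fixed-axis compound train (all bearings frame-fixed)
mesh 1 [28T→15T]: |ω|/ω_in = 1×28/15 = 28/15, sense flips to −
mesh 2 [34T→25T]: |ω|/ω_in = (28/15)×34/25 = 952/375, sense flips to +
signed output speed (× input speed) = 952/375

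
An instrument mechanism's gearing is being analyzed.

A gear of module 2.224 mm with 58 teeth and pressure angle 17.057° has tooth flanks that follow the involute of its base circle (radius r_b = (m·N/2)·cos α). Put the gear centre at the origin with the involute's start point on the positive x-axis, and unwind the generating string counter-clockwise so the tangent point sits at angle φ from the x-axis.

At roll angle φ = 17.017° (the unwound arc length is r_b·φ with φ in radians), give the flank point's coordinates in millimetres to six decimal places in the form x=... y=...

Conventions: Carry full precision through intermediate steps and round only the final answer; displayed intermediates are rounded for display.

single-mesh involute tooth geometry (58T wheel at module 2.224)
pitch radius r_p = m·N/2 = 2.224·58/2 = 64.496000
base radius r_b = r_p·cos α = 64.496000·cos 17.057° = 61.659042
roll angle φ = 17.017° = 0.29700268 rad
x = r_b·(cos φ + φ·sin φ) = 64.318853
y = r_b·(sin φ − φ·cos φ) = 0.533729

x=64.318853 y=0.533729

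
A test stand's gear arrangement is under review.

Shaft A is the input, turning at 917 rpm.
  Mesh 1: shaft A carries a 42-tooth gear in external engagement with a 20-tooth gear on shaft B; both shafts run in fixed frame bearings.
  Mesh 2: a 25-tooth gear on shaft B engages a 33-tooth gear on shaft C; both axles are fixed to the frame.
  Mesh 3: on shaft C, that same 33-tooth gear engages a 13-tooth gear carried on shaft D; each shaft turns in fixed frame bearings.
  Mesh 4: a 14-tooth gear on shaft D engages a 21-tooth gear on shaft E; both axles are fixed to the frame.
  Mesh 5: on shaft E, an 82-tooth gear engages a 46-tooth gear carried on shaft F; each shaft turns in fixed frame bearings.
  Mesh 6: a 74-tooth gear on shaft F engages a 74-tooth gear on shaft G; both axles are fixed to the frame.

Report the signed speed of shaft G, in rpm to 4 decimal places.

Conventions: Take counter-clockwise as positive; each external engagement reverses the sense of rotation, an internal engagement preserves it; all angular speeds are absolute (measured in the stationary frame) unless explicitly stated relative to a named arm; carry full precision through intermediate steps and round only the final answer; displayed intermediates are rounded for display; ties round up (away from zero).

+4400.9866 rpm

topology: fixed-axis compound train — 6 meshes, A→G
mesh 1 [42T→20T]: ω = 917.0000×42/20 = 1925.7000 rpm, sense flips to −
mesh 2 [25T→33T]: ω = 1925.7000×25/33 = 1458.8636 rpm, sense flips to +
mesh 3 [33T→13T]: ω = 1458.8636×33/13 = 3703.2692 rpm, sense flips to −
mesh 4 [14T→21T]: ω = 3703.2692×14/21 = 2468.8462 rpm, sense flips to +
mesh 5 [82T→46T]: ω = 2468.8462×82/46 = 4400.9866 rpm, sense flips to −
mesh 6 [74T→74T]: ω = 4400.9866×74/74 = 4400.9866 rpm, sense flips to +
signed output speed = +4400.9866 rpm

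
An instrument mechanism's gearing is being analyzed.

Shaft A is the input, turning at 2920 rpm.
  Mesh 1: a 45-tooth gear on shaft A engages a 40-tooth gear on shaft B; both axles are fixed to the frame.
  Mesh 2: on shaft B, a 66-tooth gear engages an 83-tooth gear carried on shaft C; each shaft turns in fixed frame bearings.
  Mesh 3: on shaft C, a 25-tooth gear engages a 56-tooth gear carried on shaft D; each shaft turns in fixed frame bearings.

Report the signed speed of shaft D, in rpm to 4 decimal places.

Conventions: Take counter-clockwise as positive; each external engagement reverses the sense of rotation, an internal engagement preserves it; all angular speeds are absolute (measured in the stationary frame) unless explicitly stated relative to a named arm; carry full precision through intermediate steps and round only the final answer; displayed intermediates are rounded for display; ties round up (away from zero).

-1166.1467 rpm

3-mesh fixed-axis compound train (all bearings frame-fixed)
mesh 1 [45T→40T]: ω = 2920.0000×45/40 = 3285.0000 rpm, sense flips to −
mesh 2 [66T→83T]: ω = 3285.0000×66/83 = 2612.1687 rpm, sense flips to +
mesh 3 [25T→56T]: ω = 2612.1687×25/56 = 1166.1467 rpm, sense flips to −
signed output speed = -1166.1467 rpm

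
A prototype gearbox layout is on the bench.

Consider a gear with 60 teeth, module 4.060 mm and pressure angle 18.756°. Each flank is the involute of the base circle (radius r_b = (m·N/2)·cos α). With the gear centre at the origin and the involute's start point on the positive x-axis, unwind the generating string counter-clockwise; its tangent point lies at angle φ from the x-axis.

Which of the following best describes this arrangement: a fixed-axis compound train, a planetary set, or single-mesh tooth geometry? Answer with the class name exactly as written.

single-mesh tooth geometry

recognized (one wheel, involute flank): single-mesh tooth geometry, m = 4.060, N = 60
classification: single-mesh tooth geometry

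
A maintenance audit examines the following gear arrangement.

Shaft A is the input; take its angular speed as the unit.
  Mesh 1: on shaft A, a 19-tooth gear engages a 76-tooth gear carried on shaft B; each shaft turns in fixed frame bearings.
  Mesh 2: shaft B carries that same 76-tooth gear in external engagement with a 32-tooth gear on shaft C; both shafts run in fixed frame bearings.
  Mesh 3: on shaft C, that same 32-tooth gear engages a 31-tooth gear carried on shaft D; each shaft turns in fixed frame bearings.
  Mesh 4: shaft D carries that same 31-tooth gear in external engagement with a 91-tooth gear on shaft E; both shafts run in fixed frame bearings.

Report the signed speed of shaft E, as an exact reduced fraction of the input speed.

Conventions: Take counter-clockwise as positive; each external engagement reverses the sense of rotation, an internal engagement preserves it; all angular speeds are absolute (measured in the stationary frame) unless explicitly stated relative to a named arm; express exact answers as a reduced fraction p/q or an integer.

4-mesh fixed-axis compound train (all bearings frame-fixed)
mesh 1 [19T→76T]: |ω|/ω_in = 1×19/76 = 1/4, sense flips to −
mesh 2 [76T→32T]: |ω|/ω_in = (1/4)×76/32 = 19/32, sense flips to +
mesh 3 [32T→31T]: |ω|/ω_in = (19/32)×32/31 = 19/31, sense flips to −
mesh 4 [31T→91T]: |ω|/ω_in = (19/31)×31/91 = 19/91, sense flips to +
signed output speed (× input speed) = 19/91

19/91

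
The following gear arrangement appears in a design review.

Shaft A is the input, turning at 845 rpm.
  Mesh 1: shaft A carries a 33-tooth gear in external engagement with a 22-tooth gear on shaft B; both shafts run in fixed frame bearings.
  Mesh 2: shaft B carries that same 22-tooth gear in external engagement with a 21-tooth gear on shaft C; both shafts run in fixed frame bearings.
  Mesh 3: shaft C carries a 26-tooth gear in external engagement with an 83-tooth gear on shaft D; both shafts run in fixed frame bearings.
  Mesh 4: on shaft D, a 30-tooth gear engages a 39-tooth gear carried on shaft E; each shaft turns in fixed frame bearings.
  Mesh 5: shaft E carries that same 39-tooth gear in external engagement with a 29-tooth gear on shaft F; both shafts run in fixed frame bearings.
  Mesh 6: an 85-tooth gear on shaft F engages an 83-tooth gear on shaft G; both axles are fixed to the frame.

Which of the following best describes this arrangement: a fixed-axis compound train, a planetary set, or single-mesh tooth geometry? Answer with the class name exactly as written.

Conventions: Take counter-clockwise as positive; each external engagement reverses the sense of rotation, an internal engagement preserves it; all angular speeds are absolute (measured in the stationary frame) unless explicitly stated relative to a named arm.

fixed-axis compound train

topology: fixed-axis compound train — 6 meshes, A→G
classification: fixed-axis compound train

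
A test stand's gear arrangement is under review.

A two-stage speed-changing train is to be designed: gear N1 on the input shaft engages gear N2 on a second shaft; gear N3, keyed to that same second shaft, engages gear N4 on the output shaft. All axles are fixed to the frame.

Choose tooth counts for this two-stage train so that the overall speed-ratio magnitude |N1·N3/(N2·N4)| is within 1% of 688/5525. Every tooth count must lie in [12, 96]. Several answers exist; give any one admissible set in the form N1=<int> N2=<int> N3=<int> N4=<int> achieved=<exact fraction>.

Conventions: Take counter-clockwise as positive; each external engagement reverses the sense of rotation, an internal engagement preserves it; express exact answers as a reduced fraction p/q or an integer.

design class (target 688/5525): fixed-axis compound train
target = 688/5525 in lowest terms: an exact hit needs N1·N3 = k·688 and N2·N4 = k·5525 for one integer k, every count in [12, 96]; additionally prefer no 1:1 stage (N1 ≠ N2, N3 ≠ N4)
k = 1: N1·N3 = 688 = 16·43, N2·N4 = 5525 = 65·85
achieved = 16·43/(65·85) = 688/5525; |achieved − target| = 0 ≤ 172/138125 ✓

N1=16 N2=65 N3=43 N4=85 achieved=688/5525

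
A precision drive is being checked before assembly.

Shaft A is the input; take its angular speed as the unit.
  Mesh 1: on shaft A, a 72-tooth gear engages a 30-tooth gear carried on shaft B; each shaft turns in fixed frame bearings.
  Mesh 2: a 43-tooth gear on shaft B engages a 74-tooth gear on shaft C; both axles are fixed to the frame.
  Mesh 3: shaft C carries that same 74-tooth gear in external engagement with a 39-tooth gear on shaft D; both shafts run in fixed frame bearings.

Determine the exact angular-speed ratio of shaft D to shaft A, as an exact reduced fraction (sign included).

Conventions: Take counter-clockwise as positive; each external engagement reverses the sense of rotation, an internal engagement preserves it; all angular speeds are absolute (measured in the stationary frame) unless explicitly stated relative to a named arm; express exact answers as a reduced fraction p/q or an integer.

class = fixed-axis compound train [3 meshes; 3 ratios multiply, 3 sense flips]
mesh 1 [72T→30T]: running ratio 12/5, sense −
mesh 2 [43T→74T]: running ratio 258/185, sense +
mesh 3 [74T→39T]: running ratio 172/65, sense −
ω_out/ω_in = -172/65

-172/65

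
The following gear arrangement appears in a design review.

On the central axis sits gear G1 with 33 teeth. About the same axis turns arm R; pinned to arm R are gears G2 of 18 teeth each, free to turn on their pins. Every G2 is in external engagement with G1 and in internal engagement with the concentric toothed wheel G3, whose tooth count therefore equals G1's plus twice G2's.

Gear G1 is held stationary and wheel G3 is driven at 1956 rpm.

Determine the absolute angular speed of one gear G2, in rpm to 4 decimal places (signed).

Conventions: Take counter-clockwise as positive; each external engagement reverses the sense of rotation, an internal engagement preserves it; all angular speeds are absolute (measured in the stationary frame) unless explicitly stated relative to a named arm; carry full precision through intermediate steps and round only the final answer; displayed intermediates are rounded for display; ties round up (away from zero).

+3749.0000 rpm

class = planetary set [G3 = 33+2·18 = 69; Willis about the carrier]
normalise by the input: solve with ω_ring = 1, then scale by 1956 rpm
ring teeth: 33 + 2·18 = 69
33(ω_sun−ω_arm) = −69(ω_ring−ω_arm),  ω_sun = 0, ω_ring = 1
33(0−ω_arm) = −69(1−ω_arm)  ⇒  102·ω_arm = 69  ⇒  ω_arm = 23/34
sun–planet mesh: 33·(0−23/34) = −18·(ω_p−ω_arm)  ⇒  ω_p−ω_arm = 253/204
ω_p = 23/34 + 253/204 = 23/12
scale: ω_p = 23/12 × 1956 rpm = +3749.0000 rpm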